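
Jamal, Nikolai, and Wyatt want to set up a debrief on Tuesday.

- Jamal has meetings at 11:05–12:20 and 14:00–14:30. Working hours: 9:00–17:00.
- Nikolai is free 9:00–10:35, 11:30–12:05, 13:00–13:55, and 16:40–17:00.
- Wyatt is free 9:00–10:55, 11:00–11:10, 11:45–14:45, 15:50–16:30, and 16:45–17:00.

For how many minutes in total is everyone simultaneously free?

Jamal free within 09:00–17:00: 09:00–11:05, 12:20–14:00, 14:30–17:00.
Jamal ∩ Nikolai: 09:00–10:35, 13:00–13:55, 16:40–17:00.
Jamal ∩ Nikolai ∩ Wyatt: 09:00–10:35, 13:00–13:55, 16:45–17:00.
Total common minutes: 95 + 55 + 15 = 165.

165 minutes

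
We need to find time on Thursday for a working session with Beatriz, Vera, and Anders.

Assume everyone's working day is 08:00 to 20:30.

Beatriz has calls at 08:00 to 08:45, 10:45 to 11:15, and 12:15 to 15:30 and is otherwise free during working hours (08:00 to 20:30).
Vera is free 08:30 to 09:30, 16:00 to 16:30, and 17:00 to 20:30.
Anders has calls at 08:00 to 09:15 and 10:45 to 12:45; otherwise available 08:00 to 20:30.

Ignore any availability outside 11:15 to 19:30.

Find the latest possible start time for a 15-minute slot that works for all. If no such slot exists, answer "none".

Beatriz free within 08:00–20:30: 08:45–10:45, 11:15–12:15, 15:30–20:30.
Anders free within 08:00–20:30: 09:15–10:45, 12:45–20:30.
Beatriz ∩ Vera: 08:45–09:30, 16:00–16:30, 17:00–20:30.
Beatriz ∩ Vera ∩ Anders: 09:15–09:30, 16:00–16:30, 17:00–20:30.
Restricted to 11:15–19:30: 16:00–16:30, 17:00–19:30.
Windows ≥ 15 min: 16:00–16:30, 17:00–19:30.
Latest start in the last window 17:00–19:30 is 19:30 − 15 min = 19:15.

19:15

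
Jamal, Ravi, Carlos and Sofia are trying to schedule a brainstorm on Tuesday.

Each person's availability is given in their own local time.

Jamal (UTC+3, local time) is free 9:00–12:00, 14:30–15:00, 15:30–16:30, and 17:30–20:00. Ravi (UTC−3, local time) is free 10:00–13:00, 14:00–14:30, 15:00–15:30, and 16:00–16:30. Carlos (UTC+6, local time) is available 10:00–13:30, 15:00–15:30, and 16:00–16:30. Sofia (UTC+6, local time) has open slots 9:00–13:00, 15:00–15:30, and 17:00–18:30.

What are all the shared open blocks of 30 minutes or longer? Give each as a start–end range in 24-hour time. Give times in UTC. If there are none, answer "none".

Jamal → UTC: 06:00–09:00, 11:30–12:00, 12:30–13:30, 14:30–17:00.
Ravi → UTC: 13:00–16:00, 17:00–17:30, 18:00–18:30, 19:00–19:30.
Carlos → UTC: 04:00–07:30, 09:00–09:30, 10:00–10:30.
Sofia → UTC: 03:00–07:00, 09:00–09:30, 11:00–12:30.
Jamal ∩ Ravi: 13:00–13:30, 14:30–16:00.
Jamal ∩ Ravi ∩ Carlos: (none).
Jamal ∩ Ravi ∩ Carlos ∩ Sofia: (none).
Windows ≥ 30 min: (none).

none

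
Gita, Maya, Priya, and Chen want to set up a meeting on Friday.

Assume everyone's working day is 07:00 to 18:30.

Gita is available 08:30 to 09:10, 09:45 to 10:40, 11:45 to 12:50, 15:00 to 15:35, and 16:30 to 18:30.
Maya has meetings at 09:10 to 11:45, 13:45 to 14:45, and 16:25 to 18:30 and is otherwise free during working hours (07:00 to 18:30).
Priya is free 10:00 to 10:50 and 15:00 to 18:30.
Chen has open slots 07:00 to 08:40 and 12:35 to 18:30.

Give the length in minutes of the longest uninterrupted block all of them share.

35 minutes

Maya free within 07:00–18:30: 07:00–09:10, 11:45–13:45, 14:45–16:25.
Gita ∩ Maya: 08:30–09:10, 11:45–12:50, 15:00–15:35.
Gita ∩ Maya ∩ Priya: 15:00–15:35.
Gita ∩ Maya ∩ Priya ∩ Chen: 15:00–15:35.
Single common window of 35 minutes.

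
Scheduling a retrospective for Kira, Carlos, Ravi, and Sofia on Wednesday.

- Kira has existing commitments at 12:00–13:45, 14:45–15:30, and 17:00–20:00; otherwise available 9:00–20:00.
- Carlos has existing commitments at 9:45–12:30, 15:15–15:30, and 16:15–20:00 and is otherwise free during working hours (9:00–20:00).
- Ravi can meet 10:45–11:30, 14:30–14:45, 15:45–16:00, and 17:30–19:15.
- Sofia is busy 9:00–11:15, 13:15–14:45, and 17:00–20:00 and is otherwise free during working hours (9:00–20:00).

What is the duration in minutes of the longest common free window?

Kira free within 09:00–20:00: 09:00–12:00, 13:45–14:45, 15:30–17:00.
Carlos free within 09:00–20:00: 09:00–09:45, 12:30–15:15, 15:30–16:15.
Sofia free within 09:00–20:00: 11:15–13:15, 14:45–17:00.
Kira ∩ Carlos: 09:00–09:45, 13:45–14:45, 15:30–16:15.
Kira ∩ Carlos ∩ Ravi: 14:30–14:45, 15:45–16:00.
Kira ∩ Carlos ∩ Ravi ∩ Sofia: 15:45–16:00.
Single common window of 15 minutes.

15 minutes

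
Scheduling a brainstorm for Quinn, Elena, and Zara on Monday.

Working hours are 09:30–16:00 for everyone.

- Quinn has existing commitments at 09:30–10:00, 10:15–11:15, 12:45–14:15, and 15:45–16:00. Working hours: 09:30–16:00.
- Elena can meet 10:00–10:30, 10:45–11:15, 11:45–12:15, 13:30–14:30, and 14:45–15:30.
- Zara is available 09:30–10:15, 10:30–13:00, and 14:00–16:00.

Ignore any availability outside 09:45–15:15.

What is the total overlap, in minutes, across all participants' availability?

Quinn free within 09:30–16:00: 10:00–10:15, 11:15–12:45, 14:15–15:45.
Quinn ∩ Elena: 10:00–10:15, 11:45–12:15, 14:15–14:30, 14:45–15:30.
Quinn ∩ Elena ∩ Zara: 10:00–10:15, 11:45–12:15, 14:15–14:30, 14:45–15:30.
Restricted to 09:45–15:15: 10:00–10:15, 11:45–12:15, 14:15–14:30, 14:45–15:15.
Total common minutes: 15 + 30 + 15 + 30 = 90.

90 minutes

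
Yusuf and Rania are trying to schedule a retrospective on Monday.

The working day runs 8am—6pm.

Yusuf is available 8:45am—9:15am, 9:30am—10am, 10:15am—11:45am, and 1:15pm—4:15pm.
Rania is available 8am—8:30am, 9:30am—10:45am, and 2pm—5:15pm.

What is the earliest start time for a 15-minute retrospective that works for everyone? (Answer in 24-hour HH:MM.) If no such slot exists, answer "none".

09:30

Yusuf ∩ Rania: 09:30–10:00, 10:15–10:45, 14:00–16:15.
Windows ≥ 15 min: 09:30–10:00, 10:15–10:45, 14:00–16:15.
Earliest such window starts at 09:30.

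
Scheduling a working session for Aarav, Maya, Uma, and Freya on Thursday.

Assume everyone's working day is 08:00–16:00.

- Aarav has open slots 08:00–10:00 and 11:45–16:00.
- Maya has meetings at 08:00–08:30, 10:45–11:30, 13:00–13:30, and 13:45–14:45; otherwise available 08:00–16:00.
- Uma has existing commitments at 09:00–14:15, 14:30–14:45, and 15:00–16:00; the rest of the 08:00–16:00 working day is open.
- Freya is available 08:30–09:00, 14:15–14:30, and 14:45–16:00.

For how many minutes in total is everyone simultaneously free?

Maya free within 08:00–16:00: 08:30–10:45, 11:30–13:00, 13:30–13:45, 14:45–16:00.
Uma free within 08:00–16:00: 08:00–09:00, 14:15–14:30, 14:45–15:00.
Aarav ∩ Maya: 08:30–10:00, 11:45–13:00, 13:30–13:45, 14:45–16:00.
Aarav ∩ Maya ∩ Uma: 08:30–09:00, 14:45–15:00.
Aarav ∩ Maya ∩ Uma ∩ Freya: 08:30–09:00, 14:45–15:00.
Total common minutes: 30 + 15 = 45.

45 minutes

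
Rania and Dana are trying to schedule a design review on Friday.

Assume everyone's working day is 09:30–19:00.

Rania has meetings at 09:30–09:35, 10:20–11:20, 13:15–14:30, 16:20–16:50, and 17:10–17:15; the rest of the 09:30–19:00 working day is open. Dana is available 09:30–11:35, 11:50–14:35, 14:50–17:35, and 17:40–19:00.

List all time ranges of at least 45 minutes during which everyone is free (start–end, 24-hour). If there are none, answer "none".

Rania free within 09:30–19:00: 09:35–10:20, 11:20–13:15, 14:30–16:20, 16:50–17:10, 17:15–19:00.
Rania ∩ Dana: 09:35–10:20, 11:20–11:35, 11:50–13:15, 14:30–14:35, 14:50–16:20, 16:50–17:10, 17:15–17:35, 17:40–19:00.
Windows ≥ 45 min: 09:35–10:20, 11:50–13:15, 14:50–16:20, 17:40–19:00.

09:35–10:20, 11:50–13:15, 14:50–16:20, 17:40–19:00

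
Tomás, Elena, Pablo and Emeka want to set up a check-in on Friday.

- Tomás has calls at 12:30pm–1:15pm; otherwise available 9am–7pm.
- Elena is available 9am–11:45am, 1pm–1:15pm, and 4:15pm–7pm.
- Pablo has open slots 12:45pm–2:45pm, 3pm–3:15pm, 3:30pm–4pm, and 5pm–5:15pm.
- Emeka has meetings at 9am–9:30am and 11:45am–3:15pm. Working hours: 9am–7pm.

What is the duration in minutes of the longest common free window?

Tomás free within 09:00–19:00: 09:00–12:30, 13:15–19:00.
Emeka free within 09:00–19:00: 09:30–11:45, 15:15–19:00.
Tomás ∩ Elena: 09:00–11:45, 16:15–19:00.
Tomás ∩ Elena ∩ Pablo: 17:00–17:15.
Tomás ∩ Elena ∩ Pablo ∩ Emeka: 17:00–17:15.
Single common window of 15 minutes.

15 minutes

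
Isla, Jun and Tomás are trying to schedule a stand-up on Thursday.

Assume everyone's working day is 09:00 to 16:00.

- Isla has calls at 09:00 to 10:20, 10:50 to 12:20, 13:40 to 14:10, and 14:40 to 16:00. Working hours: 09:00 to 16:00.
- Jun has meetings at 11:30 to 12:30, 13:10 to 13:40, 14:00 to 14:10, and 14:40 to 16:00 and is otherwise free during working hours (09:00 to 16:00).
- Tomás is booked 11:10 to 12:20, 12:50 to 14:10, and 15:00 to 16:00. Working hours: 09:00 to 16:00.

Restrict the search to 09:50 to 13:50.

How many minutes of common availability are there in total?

Isla free within 09:00–16:00: 10:20–10:50, 12:20–13:40, 14:10–14:40.
Jun free within 09:00–16:00: 09:00–11:30, 12:30–13:10, 13:40–14:00, 14:10–14:40.
Tomás free within 09:00–16:00: 09:00–11:10, 12:20–12:50, 14:10–15:00.
Isla ∩ Jun: 10:20–10:50, 12:30–13:10, 14:10–14:40.
Isla ∩ Jun ∩ Tomás: 10:20–10:50, 12:30–12:50, 14:10–14:40.
Restricted to 09:50–13:50: 10:20–10:50, 12:30–12:50.
Total common minutes: 30 + 20 = 50.

50 minutes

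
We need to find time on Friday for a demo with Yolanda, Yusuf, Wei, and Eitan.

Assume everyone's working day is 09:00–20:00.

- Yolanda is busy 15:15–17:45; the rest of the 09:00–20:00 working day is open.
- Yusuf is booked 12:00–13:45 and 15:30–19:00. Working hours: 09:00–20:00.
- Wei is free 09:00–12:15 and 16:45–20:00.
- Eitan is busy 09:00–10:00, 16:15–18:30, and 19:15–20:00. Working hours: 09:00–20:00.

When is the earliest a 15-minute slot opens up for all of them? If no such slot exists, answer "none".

Yolanda free within 09:00–20:00: 09:00–15:15, 17:45–20:00.
Yusuf free within 09:00–20:00: 09:00–12:00, 13:45–15:30, 19:00–20:00.
Eitan free within 09:00–20:00: 10:00–16:15, 18:30–19:15.
Yolanda ∩ Yusuf: 09:00–12:00, 13:45–15:15, 19:00–20:00.
Yolanda ∩ Yusuf ∩ Wei: 09:00–12:00, 19:00–20:00.
Yolanda ∩ Yusuf ∩ Wei ∩ Eitan: 10:00–12:00, 19:00–19:15.
Windows ≥ 15 min: 10:00–12:00, 19:00–19:15.
Earliest such window starts at 10:00.

10:00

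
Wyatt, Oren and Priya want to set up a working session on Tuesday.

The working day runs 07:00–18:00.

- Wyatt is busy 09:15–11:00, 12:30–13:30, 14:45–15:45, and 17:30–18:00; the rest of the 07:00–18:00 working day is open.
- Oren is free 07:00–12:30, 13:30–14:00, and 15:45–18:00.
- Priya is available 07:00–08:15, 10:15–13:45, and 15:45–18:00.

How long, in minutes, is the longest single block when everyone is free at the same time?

105 minutes

Wyatt free within 07:00–18:00: 07:00–09:15, 11:00–12:30, 13:30–14:45, 15:45–17:30.
Wyatt ∩ Oren: 07:00–09:15, 11:00–12:30, 13:30–14:00, 15:45–17:30.
Wyatt ∩ Oren ∩ Priya: 07:00–08:15, 11:00–12:30, 13:30–13:45, 15:45–17:30.
Common window lengths: 75, 90, 15, 105 min; longest is 105.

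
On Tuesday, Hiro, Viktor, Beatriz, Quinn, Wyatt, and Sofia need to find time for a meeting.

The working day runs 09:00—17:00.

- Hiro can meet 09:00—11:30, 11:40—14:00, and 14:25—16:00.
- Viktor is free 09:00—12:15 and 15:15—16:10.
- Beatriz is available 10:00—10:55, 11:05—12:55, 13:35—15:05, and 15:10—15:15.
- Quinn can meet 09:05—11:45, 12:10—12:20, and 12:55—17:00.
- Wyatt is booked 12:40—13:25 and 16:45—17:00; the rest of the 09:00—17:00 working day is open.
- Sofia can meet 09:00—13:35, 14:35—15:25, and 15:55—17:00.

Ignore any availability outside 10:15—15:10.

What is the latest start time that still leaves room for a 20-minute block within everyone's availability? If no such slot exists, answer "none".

11:10

Wyatt free within 09:00–17:00: 09:00–12:40, 13:25–16:45.
Hiro ∩ Viktor: 09:00–11:30, 11:40–12:15, 15:15–16:00.
Hiro ∩ Viktor ∩ Beatriz: 10:00–10:55, 11:05–11:30, 11:40–12:15.
Hiro ∩ Viktor ∩ Beatriz ∩ Quinn: 10:00–10:55, 11:05–11:30, 11:40–11:45, 12:10–12:15.
Hiro ∩ Viktor ∩ Beatriz ∩ Quinn ∩ Wyatt: 10:00–10:55, 11:05–11:30, 11:40–11:45, 12:10–12:15.
Hiro ∩ Viktor ∩ Beatriz ∩ Quinn ∩ Wyatt ∩ Sofia: 10:00–10:55, 11:05–11:30, 11:40–11:45, 12:10–12:15.
Restricted to 10:15–15:10: 10:15–10:55, 11:05–11:30, 11:40–11:45, 12:10–12:15.
Windows ≥ 20 min: 10:15–10:55, 11:05–11:30.
Latest start in the last window 11:05–11:30 is 11:30 − 20 min = 11:10.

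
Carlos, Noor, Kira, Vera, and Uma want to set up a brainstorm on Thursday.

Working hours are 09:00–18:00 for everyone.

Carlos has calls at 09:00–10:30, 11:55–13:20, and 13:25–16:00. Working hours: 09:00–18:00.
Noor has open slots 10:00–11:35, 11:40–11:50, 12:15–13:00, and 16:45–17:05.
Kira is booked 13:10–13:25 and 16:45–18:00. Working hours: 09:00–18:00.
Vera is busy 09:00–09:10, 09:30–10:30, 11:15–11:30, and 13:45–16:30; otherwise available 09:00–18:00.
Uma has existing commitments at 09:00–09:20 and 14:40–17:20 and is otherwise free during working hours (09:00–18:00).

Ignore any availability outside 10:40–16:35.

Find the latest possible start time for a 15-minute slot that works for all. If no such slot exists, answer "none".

11:00

Carlos free within 09:00–18:00: 10:30–11:55, 13:20–13:25, 16:00–18:00.
Kira free within 09:00–18:00: 09:00–13:10, 13:25–16:45.
Vera free within 09:00–18:00: 09:10–09:30, 10:30–11:15, 11:30–13:45, 16:30–18:00.
Uma free within 09:00–18:00: 09:20–14:40, 17:20–18:00.
Carlos ∩ Noor: 10:30–11:35, 11:40–11:50, 16:45–17:05.
Carlos ∩ Noor ∩ Kira: 10:30–11:35, 11:40–11:50.
Carlos ∩ Noor ∩ Kira ∩ Vera: 10:30–11:15, 11:30–11:35, 11:40–11:50.
Carlos ∩ Noor ∩ Kira ∩ Vera ∩ Uma: 10:30–11:15, 11:30–11:35, 11:40–11:50.
Restricted to 10:40–16:35: 10:40–11:15, 11:30–11:35, 11:40–11:50.
Windows ≥ 15 min: 10:40–11:15.
Latest start in the last window 10:40–11:15 is 11:15 − 15 min = 11:00.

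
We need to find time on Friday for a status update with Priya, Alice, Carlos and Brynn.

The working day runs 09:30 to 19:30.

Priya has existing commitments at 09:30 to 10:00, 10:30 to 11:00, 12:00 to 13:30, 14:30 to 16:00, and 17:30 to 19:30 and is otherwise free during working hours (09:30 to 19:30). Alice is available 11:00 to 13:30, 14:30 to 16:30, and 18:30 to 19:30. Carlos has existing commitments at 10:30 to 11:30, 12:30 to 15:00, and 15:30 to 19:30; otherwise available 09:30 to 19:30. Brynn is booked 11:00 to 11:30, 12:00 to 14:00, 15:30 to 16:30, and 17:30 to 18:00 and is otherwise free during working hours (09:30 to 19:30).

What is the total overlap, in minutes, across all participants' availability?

Priya free within 09:30–19:30: 10:00–10:30, 11:00–12:00, 13:30–14:30, 16:00–17:30.
Carlos free within 09:30–19:30: 09:30–10:30, 11:30–12:30, 15:00–15:30.
Brynn free within 09:30–19:30: 09:30–11:00, 11:30–12:00, 14:00–15:30, 16:30–17:30, 18:00–19:30.
Priya ∩ Alice: 11:00–12:00, 16:00–16:30.
Priya ∩ Alice ∩ Carlos: 11:30–12:00.
Priya ∩ Alice ∩ Carlos ∩ Brynn: 11:30–12:00.
Total common minutes: 30.

30 minutes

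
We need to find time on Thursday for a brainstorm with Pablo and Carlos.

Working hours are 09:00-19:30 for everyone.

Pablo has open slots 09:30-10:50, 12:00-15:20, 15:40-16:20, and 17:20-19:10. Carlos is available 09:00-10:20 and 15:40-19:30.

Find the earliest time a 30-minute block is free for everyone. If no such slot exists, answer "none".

Pablo ∩ Carlos: 09:30–10:20, 15:40–16:20, 17:20–19:10.
Windows ≥ 30 min: 09:30–10:20, 15:40–16:20, 17:20–19:10.
Earliest such window starts at 09:30.

09:30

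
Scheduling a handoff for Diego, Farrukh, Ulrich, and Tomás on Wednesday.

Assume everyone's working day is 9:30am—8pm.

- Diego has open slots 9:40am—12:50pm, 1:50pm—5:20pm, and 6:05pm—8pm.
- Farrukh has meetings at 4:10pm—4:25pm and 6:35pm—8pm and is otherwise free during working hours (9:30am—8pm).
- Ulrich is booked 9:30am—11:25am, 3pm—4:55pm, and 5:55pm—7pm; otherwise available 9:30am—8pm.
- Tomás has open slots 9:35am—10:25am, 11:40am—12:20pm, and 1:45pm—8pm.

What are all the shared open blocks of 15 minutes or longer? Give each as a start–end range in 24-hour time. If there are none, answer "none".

Farrukh free within 09:30–20:00: 09:30–16:10, 16:25–18:35.
Ulrich free within 09:30–20:00: 11:25–15:00, 16:55–17:55, 19:00–20:00.
Diego ∩ Farrukh: 09:40–12:50, 13:50–16:10, 16:25–17:20, 18:05–18:35.
Diego ∩ Farrukh ∩ Ulrich: 11:25–12:50, 13:50–15:00, 16:55–17:20.
Diego ∩ Farrukh ∩ Ulrich ∩ Tomás: 11:40–12:20, 13:50–15:00, 16:55–17:20.
Windows ≥ 15 min: 11:40–12:20, 13:50–15:00, 16:55–17:20.

11:40–12:20, 13:50–15:00, 16:55–17:20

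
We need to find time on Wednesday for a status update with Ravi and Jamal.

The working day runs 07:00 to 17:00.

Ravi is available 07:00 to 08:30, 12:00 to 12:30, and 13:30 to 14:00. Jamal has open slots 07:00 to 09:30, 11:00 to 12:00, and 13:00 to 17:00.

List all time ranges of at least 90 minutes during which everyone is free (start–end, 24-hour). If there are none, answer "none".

07:00–08:30

Ravi ∩ Jamal: 07:00–08:30, 13:30–14:00.
Windows ≥ 90 min: 07:00–08:30.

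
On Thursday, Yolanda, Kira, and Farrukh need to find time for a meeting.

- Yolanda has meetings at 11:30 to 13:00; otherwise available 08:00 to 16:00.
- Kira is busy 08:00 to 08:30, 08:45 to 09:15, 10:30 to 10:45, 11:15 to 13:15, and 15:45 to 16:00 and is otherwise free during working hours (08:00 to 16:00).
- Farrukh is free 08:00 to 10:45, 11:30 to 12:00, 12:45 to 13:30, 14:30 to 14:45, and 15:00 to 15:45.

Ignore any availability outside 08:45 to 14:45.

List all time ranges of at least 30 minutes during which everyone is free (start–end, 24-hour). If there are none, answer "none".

Yolanda free within 08:00–16:00: 08:00–11:30, 13:00–16:00.
Kira free within 08:00–16:00: 08:30–08:45, 09:15–10:30, 10:45–11:15, 13:15–15:45.
Yolanda ∩ Kira: 08:30–08:45, 09:15–10:30, 10:45–11:15, 13:15–15:45.
Yolanda ∩ Kira ∩ Farrukh: 08:30–08:45, 09:15–10:30, 13:15–13:30, 14:30–14:45, 15:00–15:45.
Restricted to 08:45–14:45: 09:15–10:30, 13:15–13:30, 14:30–14:45.
Windows ≥ 30 min: 09:15–10:30.

09:15–10:30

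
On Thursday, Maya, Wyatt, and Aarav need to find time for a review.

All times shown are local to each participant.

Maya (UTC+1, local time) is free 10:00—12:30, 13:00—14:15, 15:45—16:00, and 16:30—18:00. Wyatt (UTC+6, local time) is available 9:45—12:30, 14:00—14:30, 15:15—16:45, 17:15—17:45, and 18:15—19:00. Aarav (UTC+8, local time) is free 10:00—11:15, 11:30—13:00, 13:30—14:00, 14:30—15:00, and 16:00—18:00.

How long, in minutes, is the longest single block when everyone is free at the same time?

45 minutes

Maya → UTC: 09:00–11:30, 12:00–13:15, 14:45–15:00, 15:30–17:00.
Wyatt → UTC: 03:45–06:30, 08:00–08:30, 09:15–10:45, 11:15–11:45, 12:15–13:00.
Aarav → UTC: 02:00–03:15, 03:30–05:00, 05:30–06:00, 06:30–07:00, 08:00–10:00.
Maya ∩ Wyatt: 09:15–10:45, 11:15–11:30, 12:15–13:00.
Maya ∩ Wyatt ∩ Aarav: 09:15–10:00.
Single common window of 45 minutes.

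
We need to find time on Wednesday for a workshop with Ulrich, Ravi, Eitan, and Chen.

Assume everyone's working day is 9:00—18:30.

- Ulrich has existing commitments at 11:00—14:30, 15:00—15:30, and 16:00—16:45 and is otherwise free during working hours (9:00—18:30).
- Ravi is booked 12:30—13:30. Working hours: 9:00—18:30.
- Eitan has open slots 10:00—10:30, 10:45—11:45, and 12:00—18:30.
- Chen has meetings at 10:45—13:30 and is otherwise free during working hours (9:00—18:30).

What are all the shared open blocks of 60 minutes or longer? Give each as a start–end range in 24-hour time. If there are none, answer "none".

Ulrich free within 09:00–18:30: 09:00–11:00, 14:30–15:00, 15:30–16:00, 16:45–18:30.
Ravi free within 09:00–18:30: 09:00–12:30, 13:30–18:30.
Chen free within 09:00–18:30: 09:00–10:45, 13:30–18:30.
Ulrich ∩ Ravi: 09:00–11:00, 14:30–15:00, 15:30–16:00, 16:45–18:30.
Ulrich ∩ Ravi ∩ Eitan: 10:00–10:30, 10:45–11:00, 14:30–15:00, 15:30–16:00, 16:45–18:30.
Ulrich ∩ Ravi ∩ Eitan ∩ Chen: 10:00–10:30, 14:30–15:00, 15:30–16:00, 16:45–18:30.
Windows ≥ 60 min: 16:45–18:30.

16:45–18:30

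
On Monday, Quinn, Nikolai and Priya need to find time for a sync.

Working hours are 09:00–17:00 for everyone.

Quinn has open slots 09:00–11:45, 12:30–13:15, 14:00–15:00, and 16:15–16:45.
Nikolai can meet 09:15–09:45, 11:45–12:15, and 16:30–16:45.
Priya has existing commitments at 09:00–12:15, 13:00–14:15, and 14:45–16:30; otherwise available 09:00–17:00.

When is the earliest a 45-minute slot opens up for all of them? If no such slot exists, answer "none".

Priya free within 09:00–17:00: 12:15–13:00, 14:15–14:45, 16:30–17:00.
Quinn ∩ Nikolai: 09:15–09:45, 16:30–16:45.
Quinn ∩ Nikolai ∩ Priya: 16:30–16:45.
Windows ≥ 45 min: (none).

none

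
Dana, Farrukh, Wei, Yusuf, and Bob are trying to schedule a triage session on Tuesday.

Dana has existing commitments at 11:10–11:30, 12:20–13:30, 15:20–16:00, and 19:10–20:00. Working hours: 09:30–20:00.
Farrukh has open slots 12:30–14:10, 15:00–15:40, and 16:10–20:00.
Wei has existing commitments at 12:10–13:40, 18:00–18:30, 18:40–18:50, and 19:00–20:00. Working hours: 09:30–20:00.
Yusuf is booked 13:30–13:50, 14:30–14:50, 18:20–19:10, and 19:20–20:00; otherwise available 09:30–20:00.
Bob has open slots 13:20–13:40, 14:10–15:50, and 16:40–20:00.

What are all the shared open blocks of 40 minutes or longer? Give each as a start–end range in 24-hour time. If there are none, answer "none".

Dana free within 09:30–20:00: 09:30–11:10, 11:30–12:20, 13:30–15:20, 16:00–19:10.
Wei free within 09:30–20:00: 09:30–12:10, 13:40–18:00, 18:30–18:40, 18:50–19:00.
Yusuf free within 09:30–20:00: 09:30–13:30, 13:50–14:30, 14:50–18:20, 19:10–19:20.
Dana ∩ Farrukh: 13:30–14:10, 15:00–15:20, 16:10–19:10.
Dana ∩ Farrukh ∩ Wei: 13:40–14:10, 15:00–15:20, 16:10–18:00, 18:30–18:40, 18:50–19:00.
Dana ∩ Farrukh ∩ Wei ∩ Yusuf: 13:50–14:10, 15:00–15:20, 16:10–18:00.
Dana ∩ Farrukh ∩ Wei ∩ Yusuf ∩ Bob: 15:00–15:20, 16:40–18:00.
Windows ≥ 40 min: 16:40–18:00.

16:40–18:00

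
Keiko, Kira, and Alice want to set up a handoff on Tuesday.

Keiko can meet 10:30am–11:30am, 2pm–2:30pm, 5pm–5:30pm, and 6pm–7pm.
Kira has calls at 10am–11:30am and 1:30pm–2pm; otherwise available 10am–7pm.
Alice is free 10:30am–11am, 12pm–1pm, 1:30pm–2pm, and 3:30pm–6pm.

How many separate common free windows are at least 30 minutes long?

Kira free within 10:00–19:00: 11:30–13:30, 14:00–19:00.
Keiko ∩ Kira: 14:00–14:30, 17:00–17:30, 18:00–19:00.
Keiko ∩ Kira ∩ Alice: 17:00–17:30.
Windows ≥ 30 min: 17:00–17:30.
That's 1 window.

1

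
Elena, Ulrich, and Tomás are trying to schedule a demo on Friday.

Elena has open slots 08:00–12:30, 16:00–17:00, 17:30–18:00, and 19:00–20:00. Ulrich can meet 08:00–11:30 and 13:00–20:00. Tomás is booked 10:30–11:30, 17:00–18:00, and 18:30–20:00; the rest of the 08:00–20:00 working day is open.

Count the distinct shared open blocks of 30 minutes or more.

Tomás free within 08:00–20:00: 08:00–10:30, 11:30–17:00, 18:00–18:30.
Elena ∩ Ulrich: 08:00–11:30, 16:00–17:00, 17:30–18:00, 19:00–20:00.
Elena ∩ Ulrich ∩ Tomás: 08:00–10:30, 16:00–17:00.
Windows ≥ 30 min: 08:00–10:30, 16:00–17:00.
That's 2 windows.

2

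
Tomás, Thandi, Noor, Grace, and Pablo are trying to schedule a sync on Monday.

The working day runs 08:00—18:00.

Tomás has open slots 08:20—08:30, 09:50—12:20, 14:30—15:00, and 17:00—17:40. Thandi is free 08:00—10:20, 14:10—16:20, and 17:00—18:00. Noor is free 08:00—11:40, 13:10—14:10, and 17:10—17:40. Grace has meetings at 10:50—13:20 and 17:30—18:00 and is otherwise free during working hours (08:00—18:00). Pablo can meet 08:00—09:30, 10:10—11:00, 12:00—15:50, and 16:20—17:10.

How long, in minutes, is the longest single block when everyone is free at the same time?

10 minutes

Grace free within 08:00–18:00: 08:00–10:50, 13:20–17:30.
Tomás ∩ Thandi: 08:20–08:30, 09:50–10:20, 14:30–15:00, 17:00–17:40.
Tomás ∩ Thandi ∩ Noor: 08:20–08:30, 09:50–10:20, 17:10–17:40.
Tomás ∩ Thandi ∩ Noor ∩ Grace: 08:20–08:30, 09:50–10:20, 17:10–17:30.
Tomás ∩ Thandi ∩ Noor ∩ Grace ∩ Pablo: 08:20–08:30, 10:10–10:20.
Common window lengths: 10, 10 min; longest is 10.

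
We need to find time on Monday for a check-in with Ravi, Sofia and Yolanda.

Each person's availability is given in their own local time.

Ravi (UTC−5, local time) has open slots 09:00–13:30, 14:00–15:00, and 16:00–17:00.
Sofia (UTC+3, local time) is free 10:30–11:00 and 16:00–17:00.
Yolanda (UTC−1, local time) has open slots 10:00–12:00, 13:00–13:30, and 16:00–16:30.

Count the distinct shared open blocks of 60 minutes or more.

0

Ravi → UTC: 14:00–18:30, 19:00–20:00, 21:00–22:00.
Sofia → UTC: 07:30–08:00, 13:00–14:00.
Yolanda → UTC: 11:00–13:00, 14:00–14:30, 17:00–17:30.
Ravi ∩ Sofia: (none).
Ravi ∩ Sofia ∩ Yolanda: (none).
Windows ≥ 60 min: (none).
That's 0 windows.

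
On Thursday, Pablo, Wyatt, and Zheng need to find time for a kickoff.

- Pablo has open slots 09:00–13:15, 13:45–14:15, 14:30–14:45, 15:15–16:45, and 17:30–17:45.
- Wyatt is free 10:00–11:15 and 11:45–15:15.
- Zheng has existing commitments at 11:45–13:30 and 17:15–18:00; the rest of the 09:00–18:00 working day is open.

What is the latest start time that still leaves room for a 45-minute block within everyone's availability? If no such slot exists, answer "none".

10:30

Zheng free within 09:00–18:00: 09:00–11:45, 13:30–17:15.
Pablo ∩ Wyatt: 10:00–11:15, 11:45–13:15, 13:45–14:15, 14:30–14:45.
Pablo ∩ Wyatt ∩ Zheng: 10:00–11:15, 13:45–14:15, 14:30–14:45.
Windows ≥ 45 min: 10:00–11:15.
Latest start in the last window 10:00–11:15 is 11:15 − 45 min = 10:30.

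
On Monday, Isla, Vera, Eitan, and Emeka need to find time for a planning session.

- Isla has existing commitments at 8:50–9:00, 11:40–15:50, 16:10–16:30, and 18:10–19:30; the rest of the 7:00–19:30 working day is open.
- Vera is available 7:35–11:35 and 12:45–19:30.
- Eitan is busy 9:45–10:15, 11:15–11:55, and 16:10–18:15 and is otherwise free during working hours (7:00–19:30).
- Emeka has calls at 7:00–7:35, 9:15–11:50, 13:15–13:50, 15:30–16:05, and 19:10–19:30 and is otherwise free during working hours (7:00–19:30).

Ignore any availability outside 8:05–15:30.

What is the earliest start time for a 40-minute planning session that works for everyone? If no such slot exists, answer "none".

08:05

Isla free within 07:00–19:30: 07:00–08:50, 09:00–11:40, 15:50–16:10, 16:30–18:10.
Eitan free within 07:00–19:30: 07:00–09:45, 10:15–11:15, 11:55–16:10, 18:15–19:30.
Emeka free within 07:00–19:30: 07:35–09:15, 11:50–13:15, 13:50–15:30, 16:05–19:10.
Isla ∩ Vera: 07:35–08:50, 09:00–11:35, 15:50–16:10, 16:30–18:10.
Isla ∩ Vera ∩ Eitan: 07:35–08:50, 09:00–09:45, 10:15–11:15, 15:50–16:10.
Isla ∩ Vera ∩ Eitan ∩ Emeka: 07:35–08:50, 09:00–09:15, 16:05–16:10.
Restricted to 08:05–15:30: 08:05–08:50, 09:00–09:15.
Windows ≥ 40 min: 08:05–08:50.
Earliest such window starts at 08:05.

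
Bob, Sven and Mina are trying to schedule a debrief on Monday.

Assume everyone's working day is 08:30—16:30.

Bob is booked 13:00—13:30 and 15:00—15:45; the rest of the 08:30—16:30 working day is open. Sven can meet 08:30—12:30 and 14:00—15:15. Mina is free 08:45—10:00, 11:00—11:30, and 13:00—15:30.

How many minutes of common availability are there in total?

Bob free within 08:30–16:30: 08:30–13:00, 13:30–15:00, 15:45–16:30.
Bob ∩ Sven: 08:30–12:30, 14:00–15:00.
Bob ∩ Sven ∩ Mina: 08:45–10:00, 11:00–11:30, 14:00–15:00.
Total common minutes: 75 + 30 + 60 = 165.

165 minutes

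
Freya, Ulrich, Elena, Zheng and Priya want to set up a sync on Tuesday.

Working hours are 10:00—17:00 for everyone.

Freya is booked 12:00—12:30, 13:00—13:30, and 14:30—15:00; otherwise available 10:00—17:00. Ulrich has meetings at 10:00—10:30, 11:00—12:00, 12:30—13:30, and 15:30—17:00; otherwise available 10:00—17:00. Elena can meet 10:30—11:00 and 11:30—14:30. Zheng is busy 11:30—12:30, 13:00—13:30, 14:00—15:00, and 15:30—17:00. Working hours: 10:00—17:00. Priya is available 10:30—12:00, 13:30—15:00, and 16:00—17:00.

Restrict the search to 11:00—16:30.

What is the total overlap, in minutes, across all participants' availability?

Freya free within 10:00–17:00: 10:00–12:00, 12:30–13:00, 13:30–14:30, 15:00–17:00.
Ulrich free within 10:00–17:00: 10:30–11:00, 12:00–12:30, 13:30–15:30.
Zheng free within 10:00–17:00: 10:00–11:30, 12:30–13:00, 13:30–14:00, 15:00–15:30.
Freya ∩ Ulrich: 10:30–11:00, 13:30–14:30, 15:00–15:30.
Freya ∩ Ulrich ∩ Elena: 10:30–11:00, 13:30–14:30.
Freya ∩ Ulrich ∩ Elena ∩ Zheng: 10:30–11:00, 13:30–14:00.
Freya ∩ Ulrich ∩ Elena ∩ Zheng ∩ Priya: 10:30–11:00, 13:30–14:00.
Restricted to 11:00–16:30: 13:30–14:00.
Total common minutes: 30.

30 minutes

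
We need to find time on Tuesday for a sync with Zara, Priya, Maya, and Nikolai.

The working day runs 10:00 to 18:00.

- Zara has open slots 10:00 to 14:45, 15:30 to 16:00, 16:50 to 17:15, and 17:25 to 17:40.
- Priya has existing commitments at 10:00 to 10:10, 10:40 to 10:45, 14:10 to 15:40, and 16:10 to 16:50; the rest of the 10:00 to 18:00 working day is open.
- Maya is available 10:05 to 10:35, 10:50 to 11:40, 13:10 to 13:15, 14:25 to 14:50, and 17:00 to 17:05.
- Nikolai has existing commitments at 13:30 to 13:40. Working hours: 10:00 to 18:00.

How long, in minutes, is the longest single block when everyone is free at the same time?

Priya free within 10:00–18:00: 10:10–10:40, 10:45–14:10, 15:40–16:10, 16:50–18:00.
Nikolai free within 10:00–18:00: 10:00–13:30, 13:40–18:00.
Zara ∩ Priya: 10:10–10:40, 10:45–14:10, 15:40–16:00, 16:50–17:15, 17:25–17:40.
Zara ∩ Priya ∩ Maya: 10:10–10:35, 10:50–11:40, 13:10–13:15, 17:00–17:05.
Zara ∩ Priya ∩ Maya ∩ Nikolai: 10:10–10:35, 10:50–11:40, 13:10–13:15, 17:00–17:05.
Common window lengths: 25, 50, 5, 5 min; longest is 50.

50 minutes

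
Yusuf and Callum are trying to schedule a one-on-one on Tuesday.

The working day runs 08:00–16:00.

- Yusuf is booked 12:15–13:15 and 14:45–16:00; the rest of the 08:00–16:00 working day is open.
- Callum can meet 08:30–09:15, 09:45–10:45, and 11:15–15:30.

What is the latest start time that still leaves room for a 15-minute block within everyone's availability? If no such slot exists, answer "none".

14:30

Yusuf free within 08:00–16:00: 08:00–12:15, 13:15–14:45.
Yusuf ∩ Callum: 08:30–09:15, 09:45–10:45, 11:15–12:15, 13:15–14:45.
Windows ≥ 15 min: 08:30–09:15, 09:45–10:45, 11:15–12:15, 13:15–14:45.
Latest start in the last window 13:15–14:45 is 14:45 − 15 min = 14:30.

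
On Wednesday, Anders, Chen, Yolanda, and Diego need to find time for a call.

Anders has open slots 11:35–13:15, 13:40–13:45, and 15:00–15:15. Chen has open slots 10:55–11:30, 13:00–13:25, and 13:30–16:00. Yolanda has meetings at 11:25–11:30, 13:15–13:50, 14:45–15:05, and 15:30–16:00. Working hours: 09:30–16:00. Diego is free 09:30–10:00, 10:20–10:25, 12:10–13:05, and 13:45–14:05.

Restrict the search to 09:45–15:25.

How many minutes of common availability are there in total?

5 minutes

Yolanda free within 09:30–16:00: 09:30–11:25, 11:30–13:15, 13:50–14:45, 15:05–15:30.
Anders ∩ Chen: 13:00–13:15, 13:40–13:45, 15:00–15:15.
Anders ∩ Chen ∩ Yolanda: 13:00–13:15, 15:05–15:15.
Anders ∩ Chen ∩ Yolanda ∩ Diego: 13:00–13:05.
Restricted to 09:45–15:25: 13:00–13:05.
Total common minutes: 5.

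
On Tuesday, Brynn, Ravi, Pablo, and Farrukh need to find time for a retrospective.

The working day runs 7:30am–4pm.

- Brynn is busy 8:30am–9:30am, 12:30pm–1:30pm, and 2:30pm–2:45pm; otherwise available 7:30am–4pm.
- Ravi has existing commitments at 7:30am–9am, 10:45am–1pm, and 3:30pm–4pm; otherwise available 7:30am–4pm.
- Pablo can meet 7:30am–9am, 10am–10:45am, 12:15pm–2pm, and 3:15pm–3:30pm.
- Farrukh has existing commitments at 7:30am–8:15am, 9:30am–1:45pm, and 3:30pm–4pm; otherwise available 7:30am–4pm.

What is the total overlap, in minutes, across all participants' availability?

30 minutes

Brynn free within 07:30–16:00: 07:30–08:30, 09:30–12:30, 13:30–14:30, 14:45–16:00.
Ravi free within 07:30–16:00: 09:00–10:45, 13:00–15:30.
Farrukh free within 07:30–16:00: 08:15–09:30, 13:45–15:30.
Brynn ∩ Ravi: 09:30–10:45, 13:30–14:30, 14:45–15:30.
Brynn ∩ Ravi ∩ Pablo: 10:00–10:45, 13:30–14:00, 15:15–15:30.
Brynn ∩ Ravi ∩ Pablo ∩ Farrukh: 13:45–14:00, 15:15–15:30.
Total common minutes: 15 + 15 = 30.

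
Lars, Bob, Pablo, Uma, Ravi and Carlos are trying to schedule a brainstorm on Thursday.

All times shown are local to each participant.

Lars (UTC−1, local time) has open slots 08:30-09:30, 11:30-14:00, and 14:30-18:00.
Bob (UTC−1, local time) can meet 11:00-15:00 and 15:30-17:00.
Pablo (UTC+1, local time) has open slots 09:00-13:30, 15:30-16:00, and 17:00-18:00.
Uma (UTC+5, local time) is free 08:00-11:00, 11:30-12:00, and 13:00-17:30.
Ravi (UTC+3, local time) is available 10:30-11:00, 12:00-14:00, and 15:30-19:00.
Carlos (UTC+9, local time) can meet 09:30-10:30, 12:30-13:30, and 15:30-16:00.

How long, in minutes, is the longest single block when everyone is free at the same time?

0 minutes

Lars → UTC: 09:30–10:30, 12:30–15:00, 15:30–19:00.
Bob → UTC: 12:00–16:00, 16:30–18:00.
Pablo → UTC: 08:00–12:30, 14:30–15:00, 16:00–17:00.
Uma → UTC: 03:00–06:00, 06:30–07:00, 08:00–12:30.
Ravi → UTC: 07:30–08:00, 09:00–11:00, 12:30–16:00.
Carlos → UTC: 00:30–01:30, 03:30–04:30, 06:30–07:00.
Lars ∩ Bob: 12:30–15:00, 15:30–16:00, 16:30–18:00.
Lars ∩ Bob ∩ Pablo: 14:30–15:00, 16:30–17:00.
Lars ∩ Bob ∩ Pablo ∩ Uma: (none).
Lars ∩ Bob ∩ Pablo ∩ Uma ∩ Ravi: (none).
Lars ∩ Bob ∩ Pablo ∩ Uma ∩ Ravi ∩ Carlos: (none).
No common window.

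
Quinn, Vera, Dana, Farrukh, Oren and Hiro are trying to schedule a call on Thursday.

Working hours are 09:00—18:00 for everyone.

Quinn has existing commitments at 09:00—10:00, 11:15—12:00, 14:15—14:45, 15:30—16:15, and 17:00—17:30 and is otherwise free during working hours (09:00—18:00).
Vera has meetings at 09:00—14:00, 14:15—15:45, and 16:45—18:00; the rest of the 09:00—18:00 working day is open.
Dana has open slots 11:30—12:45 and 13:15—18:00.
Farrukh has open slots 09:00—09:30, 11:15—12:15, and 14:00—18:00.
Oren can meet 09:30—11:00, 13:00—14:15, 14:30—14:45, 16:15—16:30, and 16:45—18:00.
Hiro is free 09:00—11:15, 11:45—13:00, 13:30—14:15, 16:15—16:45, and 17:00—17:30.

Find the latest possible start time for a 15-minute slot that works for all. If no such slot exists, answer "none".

Quinn free within 09:00–18:00: 10:00–11:15, 12:00–14:15, 14:45–15:30, 16:15–17:00, 17:30–18:00.
Vera free within 09:00–18:00: 14:00–14:15, 15:45–16:45.
Quinn ∩ Vera: 14:00–14:15, 16:15–16:45.
Quinn ∩ Vera ∩ Dana: 14:00–14:15, 16:15–16:45.
Quinn ∩ Vera ∩ Dana ∩ Farrukh: 14:00–14:15, 16:15–16:45.
Quinn ∩ Vera ∩ Dana ∩ Farrukh ∩ Oren: 14:00–14:15, 16:15–16:30.
Quinn ∩ Vera ∩ Dana ∩ Farrukh ∩ Oren ∩ Hiro: 14:00–14:15, 16:15–16:30.
Windows ≥ 15 min: 14:00–14:15, 16:15–16:30.
Latest start in the last window 16:15–16:30 is 16:30 − 15 min = 16:15.

16:15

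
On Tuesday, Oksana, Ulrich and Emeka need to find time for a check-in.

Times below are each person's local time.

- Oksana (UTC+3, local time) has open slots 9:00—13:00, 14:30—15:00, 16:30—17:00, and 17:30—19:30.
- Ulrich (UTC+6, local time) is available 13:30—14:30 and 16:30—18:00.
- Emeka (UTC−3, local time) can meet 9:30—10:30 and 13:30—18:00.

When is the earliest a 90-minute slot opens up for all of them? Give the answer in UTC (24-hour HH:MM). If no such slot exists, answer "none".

none

Oksana → UTC: 06:00–10:00, 11:30–12:00, 13:30–14:00, 14:30–16:30.
Ulrich → UTC: 07:30–08:30, 10:30–12:00.
Emeka → UTC: 12:30–13:30, 16:30–21:00.
Oksana ∩ Ulrich: 07:30–08:30, 11:30–12:00.
Oksana ∩ Ulrich ∩ Emeka: (none).
Windows ≥ 90 min: (none).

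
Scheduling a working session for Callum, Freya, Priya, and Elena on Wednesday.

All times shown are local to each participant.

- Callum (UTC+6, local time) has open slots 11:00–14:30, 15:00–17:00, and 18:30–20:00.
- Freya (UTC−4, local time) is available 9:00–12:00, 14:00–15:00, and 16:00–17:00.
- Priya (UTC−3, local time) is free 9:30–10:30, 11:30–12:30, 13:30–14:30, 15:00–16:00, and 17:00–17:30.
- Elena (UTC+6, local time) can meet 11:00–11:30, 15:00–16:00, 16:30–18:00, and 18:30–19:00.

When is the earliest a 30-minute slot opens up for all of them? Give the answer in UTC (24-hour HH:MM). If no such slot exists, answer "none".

Callum → UTC: 05:00–08:30, 09:00–11:00, 12:30–14:00.
Freya → UTC: 13:00–16:00, 18:00–19:00, 20:00–21:00.
Priya → UTC: 12:30–13:30, 14:30–15:30, 16:30–17:30, 18:00–19:00, 20:00–20:30.
Elena → UTC: 05:00–05:30, 09:00–10:00, 10:30–12:00, 12:30–13:00.
Callum ∩ Freya: 13:00–14:00.
Callum ∩ Freya ∩ Priya: 13:00–13:30.
Callum ∩ Freya ∩ Priya ∩ Elena: (none).
Windows ≥ 30 min: (none).

none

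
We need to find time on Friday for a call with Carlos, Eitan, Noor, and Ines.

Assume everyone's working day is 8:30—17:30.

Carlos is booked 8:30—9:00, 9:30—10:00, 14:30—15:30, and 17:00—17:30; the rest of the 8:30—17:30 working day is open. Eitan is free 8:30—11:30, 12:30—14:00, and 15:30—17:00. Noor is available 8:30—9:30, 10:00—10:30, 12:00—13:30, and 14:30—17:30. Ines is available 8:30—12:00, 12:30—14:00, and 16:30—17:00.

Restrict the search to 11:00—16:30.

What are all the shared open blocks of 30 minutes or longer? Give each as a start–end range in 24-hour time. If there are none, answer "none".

Carlos free within 08:30–17:30: 09:00–09:30, 10:00–14:30, 15:30–17:00.
Carlos ∩ Eitan: 09:00–09:30, 10:00–11:30, 12:30–14:00, 15:30–17:00.
Carlos ∩ Eitan ∩ Noor: 09:00–09:30, 10:00–10:30, 12:30–13:30, 15:30–17:00.
Carlos ∩ Eitan ∩ Noor ∩ Ines: 09:00–09:30, 10:00–10:30, 12:30–13:30, 16:30–17:00.
Restricted to 11:00–16:30: 12:30–13:30.
Windows ≥ 30 min: 12:30–13:30.

12:30–13:30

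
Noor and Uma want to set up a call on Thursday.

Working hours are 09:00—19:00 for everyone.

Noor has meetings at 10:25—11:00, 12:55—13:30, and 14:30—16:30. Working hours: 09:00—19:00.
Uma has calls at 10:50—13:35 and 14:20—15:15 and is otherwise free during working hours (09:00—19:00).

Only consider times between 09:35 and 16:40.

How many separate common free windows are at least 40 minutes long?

Noor free within 09:00–19:00: 09:00–10:25, 11:00–12:55, 13:30–14:30, 16:30–19:00.
Uma free within 09:00–19:00: 09:00–10:50, 13:35–14:20, 15:15–19:00.
Noor ∩ Uma: 09:00–10:25, 13:35–14:20, 16:30–19:00.
Restricted to 09:35–16:40: 09:35–10:25, 13:35–14:20, 16:30–16:40.
Windows ≥ 40 min: 09:35–10:25, 13:35–14:20.
That's 2 windows.

2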